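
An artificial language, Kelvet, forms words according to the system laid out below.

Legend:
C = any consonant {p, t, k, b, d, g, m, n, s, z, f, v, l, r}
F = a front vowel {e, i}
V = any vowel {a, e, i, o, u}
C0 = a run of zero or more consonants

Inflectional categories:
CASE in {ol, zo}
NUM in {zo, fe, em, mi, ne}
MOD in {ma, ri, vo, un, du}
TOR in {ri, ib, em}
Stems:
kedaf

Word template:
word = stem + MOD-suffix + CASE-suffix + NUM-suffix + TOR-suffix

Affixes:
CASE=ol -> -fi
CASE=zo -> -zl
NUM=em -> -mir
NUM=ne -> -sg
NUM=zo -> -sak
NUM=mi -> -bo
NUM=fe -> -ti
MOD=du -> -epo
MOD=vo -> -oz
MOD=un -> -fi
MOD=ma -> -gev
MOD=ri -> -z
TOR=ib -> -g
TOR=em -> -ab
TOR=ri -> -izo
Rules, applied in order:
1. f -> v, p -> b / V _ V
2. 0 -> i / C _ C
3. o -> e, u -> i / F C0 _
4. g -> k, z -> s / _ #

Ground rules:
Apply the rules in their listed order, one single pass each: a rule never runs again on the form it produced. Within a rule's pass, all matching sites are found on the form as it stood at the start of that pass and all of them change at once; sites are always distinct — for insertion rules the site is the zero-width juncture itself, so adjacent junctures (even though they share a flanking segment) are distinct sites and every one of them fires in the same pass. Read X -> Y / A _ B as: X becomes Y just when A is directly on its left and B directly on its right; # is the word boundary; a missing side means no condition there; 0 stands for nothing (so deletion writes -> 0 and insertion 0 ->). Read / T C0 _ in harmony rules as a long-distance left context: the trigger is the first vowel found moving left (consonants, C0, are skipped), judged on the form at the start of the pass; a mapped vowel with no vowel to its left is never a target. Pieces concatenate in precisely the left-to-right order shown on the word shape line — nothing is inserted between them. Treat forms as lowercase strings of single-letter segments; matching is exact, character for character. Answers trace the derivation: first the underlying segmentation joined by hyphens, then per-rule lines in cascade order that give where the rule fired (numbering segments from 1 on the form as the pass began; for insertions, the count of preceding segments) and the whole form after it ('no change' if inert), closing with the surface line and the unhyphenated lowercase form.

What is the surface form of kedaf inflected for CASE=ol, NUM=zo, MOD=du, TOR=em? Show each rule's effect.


underlying: kedaf-epo-fi-sak-ab
1. f -> v, p -> b / V _ V: fires at position(s) 5, 7, 9: kedavebovisakab
2. 0 -> i / C _ C: no change
3. o -> e, u -> i / F C0 _: fires at position(s) 8: kedavebevisakab
4. g -> k, z -> s / _ #: no change
surface: kedavebevisakab


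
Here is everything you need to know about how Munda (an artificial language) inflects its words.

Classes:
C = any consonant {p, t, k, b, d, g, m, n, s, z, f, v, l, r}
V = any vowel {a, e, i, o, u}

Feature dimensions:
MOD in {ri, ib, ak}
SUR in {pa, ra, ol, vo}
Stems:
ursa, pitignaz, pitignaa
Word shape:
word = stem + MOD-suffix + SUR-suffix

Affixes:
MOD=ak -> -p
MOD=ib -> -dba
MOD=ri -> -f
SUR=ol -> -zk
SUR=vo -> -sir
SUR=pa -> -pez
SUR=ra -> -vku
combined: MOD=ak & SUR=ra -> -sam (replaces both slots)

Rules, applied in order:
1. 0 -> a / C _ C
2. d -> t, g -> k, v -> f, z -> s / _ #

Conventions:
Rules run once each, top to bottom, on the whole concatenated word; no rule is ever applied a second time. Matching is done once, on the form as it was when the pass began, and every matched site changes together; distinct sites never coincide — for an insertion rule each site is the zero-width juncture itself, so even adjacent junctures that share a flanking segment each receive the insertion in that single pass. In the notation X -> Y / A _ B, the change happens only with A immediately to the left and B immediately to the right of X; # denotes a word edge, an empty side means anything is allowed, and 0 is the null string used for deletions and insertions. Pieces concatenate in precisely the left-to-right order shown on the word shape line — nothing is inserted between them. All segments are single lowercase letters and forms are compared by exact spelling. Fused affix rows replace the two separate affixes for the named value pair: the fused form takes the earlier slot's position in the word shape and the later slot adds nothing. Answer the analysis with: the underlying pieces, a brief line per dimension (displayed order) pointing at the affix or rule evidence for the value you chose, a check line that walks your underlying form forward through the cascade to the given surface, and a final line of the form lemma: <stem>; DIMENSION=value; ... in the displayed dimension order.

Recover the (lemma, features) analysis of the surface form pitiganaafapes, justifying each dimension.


underlying: pitignaa-f-pez
MOD=ri - signalled by the affix -f
SUR=pa - signalled by the affix -pez
check: pitignaafpez -> pitiganaafapez -> pitiganaafapes
lemma: pitignaa; MOD=ri; SUR=pa


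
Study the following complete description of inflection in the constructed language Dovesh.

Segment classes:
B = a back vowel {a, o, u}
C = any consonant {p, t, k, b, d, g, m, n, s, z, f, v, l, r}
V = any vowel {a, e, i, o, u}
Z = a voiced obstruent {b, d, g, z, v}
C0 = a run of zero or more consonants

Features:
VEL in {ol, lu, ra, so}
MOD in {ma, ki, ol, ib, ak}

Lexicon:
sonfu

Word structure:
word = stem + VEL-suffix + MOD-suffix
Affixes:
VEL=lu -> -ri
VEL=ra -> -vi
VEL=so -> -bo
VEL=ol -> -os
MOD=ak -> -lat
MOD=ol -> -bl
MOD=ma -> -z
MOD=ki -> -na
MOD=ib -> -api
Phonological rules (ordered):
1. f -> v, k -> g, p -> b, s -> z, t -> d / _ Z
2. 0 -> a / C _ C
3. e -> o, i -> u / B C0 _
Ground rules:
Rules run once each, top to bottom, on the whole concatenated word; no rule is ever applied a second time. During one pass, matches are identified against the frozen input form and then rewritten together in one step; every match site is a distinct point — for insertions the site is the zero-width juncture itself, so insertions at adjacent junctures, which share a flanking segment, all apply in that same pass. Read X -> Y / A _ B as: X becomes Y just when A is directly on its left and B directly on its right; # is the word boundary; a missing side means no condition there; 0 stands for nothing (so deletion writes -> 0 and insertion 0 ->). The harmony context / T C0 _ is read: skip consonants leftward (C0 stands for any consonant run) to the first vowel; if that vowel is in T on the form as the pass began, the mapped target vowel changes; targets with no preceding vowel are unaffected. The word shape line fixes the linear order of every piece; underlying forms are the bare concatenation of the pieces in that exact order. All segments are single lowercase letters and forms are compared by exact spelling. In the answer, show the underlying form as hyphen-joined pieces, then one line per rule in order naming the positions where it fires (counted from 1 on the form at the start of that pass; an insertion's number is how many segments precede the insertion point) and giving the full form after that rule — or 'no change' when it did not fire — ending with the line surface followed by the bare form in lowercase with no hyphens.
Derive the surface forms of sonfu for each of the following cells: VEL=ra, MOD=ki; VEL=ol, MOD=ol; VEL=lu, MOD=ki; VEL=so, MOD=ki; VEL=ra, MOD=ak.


cell VEL=ra, MOD=ki:
underlying: sonfu-vi-na
1. f -> v, k -> g, p -> b, s -> z, t -> d / _ Z: no change
2. 0 -> a / C _ C: inserts after position(s) 3: sonafuvina
3. e -> o, i -> u / B C0 _: fires at position(s) 8: sonafuvuna
surface: sonafuvuna

cell VEL=ol, MOD=ol:
underlying: sonfu-os-bl
1. f -> v, k -> g, p -> b, s -> z, t -> d / _ Z: fires at position(s) 7: sonfuozbl
2. 0 -> a / C _ C: inserts after position(s) 3, 7, 8: sonafuozabal
3. e -> o, i -> u / B C0 _: no change
surface: sonafuozabal

cell VEL=lu, MOD=ki:
underlying: sonfu-ri-na
1. f -> v, k -> g, p -> b, s -> z, t -> d / _ Z: no change
2. 0 -> a / C _ C: inserts after position(s) 3: sonafurina
3. e -> o, i -> u / B C0 _: fires at position(s) 8: sonafuruna
surface: sonafuruna

cell VEL=so, MOD=ki:
underlying: sonfu-bo-na
1. f -> v, k -> g, p -> b, s -> z, t -> d / _ Z: no change
2. 0 -> a / C _ C: inserts after position(s) 3: sonafubona
3. e -> o, i -> u / B C0 _: no change
surface: sonafubona

cell VEL=ra, MOD=ak:
underlying: sonfu-vi-lat
1. f -> v, k -> g, p -> b, s -> z, t -> d / _ Z: no change
2. 0 -> a / C _ C: inserts after position(s) 3: sonafuvilat
3. e -> o, i -> u / B C0 _: fires at position(s) 8: sonafuvulat
surface: sonafuvulat


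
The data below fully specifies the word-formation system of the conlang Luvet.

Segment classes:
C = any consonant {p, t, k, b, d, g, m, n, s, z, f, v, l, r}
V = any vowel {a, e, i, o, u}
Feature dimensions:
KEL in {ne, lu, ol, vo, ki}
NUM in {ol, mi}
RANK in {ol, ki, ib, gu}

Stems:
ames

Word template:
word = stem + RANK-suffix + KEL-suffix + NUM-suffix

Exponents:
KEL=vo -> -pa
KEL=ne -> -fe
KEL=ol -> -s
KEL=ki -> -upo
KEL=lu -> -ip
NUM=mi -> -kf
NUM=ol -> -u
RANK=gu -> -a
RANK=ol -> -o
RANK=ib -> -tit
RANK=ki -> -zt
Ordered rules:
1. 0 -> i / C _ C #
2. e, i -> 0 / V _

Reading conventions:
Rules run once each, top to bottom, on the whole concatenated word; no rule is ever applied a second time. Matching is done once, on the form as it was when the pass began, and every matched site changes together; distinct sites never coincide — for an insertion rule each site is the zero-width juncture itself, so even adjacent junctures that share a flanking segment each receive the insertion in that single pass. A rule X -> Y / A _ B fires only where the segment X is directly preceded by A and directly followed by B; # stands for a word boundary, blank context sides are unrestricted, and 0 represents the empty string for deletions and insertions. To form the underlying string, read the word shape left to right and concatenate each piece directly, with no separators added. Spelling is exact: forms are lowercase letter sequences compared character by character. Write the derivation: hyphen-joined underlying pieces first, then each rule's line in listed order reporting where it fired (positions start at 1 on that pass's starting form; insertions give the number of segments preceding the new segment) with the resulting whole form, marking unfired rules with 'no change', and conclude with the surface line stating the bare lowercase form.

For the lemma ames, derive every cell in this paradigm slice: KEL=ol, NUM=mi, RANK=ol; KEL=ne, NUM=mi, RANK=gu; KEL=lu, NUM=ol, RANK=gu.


cell KEL=ol, NUM=mi, RANK=ol:
underlying: ames-o-s-kf
1. 0 -> i / C _ C #: inserts after position(s) 7: amesoskif
2. e, i -> 0 / V _: no change
surface: amesoskif

cell KEL=ne, NUM=mi, RANK=gu:
underlying: ames-a-fe-kf
1. 0 -> i / C _ C #: inserts after position(s) 8: amesafekif
2. e, i -> 0 / V _: no change
surface: amesafekif

cell KEL=lu, NUM=ol, RANK=gu:
underlying: ames-a-ip-u
1. 0 -> i / C _ C #: no change
2. e, i -> 0 / V _: fires at position(s) 6: amesapu
surface: amesapu


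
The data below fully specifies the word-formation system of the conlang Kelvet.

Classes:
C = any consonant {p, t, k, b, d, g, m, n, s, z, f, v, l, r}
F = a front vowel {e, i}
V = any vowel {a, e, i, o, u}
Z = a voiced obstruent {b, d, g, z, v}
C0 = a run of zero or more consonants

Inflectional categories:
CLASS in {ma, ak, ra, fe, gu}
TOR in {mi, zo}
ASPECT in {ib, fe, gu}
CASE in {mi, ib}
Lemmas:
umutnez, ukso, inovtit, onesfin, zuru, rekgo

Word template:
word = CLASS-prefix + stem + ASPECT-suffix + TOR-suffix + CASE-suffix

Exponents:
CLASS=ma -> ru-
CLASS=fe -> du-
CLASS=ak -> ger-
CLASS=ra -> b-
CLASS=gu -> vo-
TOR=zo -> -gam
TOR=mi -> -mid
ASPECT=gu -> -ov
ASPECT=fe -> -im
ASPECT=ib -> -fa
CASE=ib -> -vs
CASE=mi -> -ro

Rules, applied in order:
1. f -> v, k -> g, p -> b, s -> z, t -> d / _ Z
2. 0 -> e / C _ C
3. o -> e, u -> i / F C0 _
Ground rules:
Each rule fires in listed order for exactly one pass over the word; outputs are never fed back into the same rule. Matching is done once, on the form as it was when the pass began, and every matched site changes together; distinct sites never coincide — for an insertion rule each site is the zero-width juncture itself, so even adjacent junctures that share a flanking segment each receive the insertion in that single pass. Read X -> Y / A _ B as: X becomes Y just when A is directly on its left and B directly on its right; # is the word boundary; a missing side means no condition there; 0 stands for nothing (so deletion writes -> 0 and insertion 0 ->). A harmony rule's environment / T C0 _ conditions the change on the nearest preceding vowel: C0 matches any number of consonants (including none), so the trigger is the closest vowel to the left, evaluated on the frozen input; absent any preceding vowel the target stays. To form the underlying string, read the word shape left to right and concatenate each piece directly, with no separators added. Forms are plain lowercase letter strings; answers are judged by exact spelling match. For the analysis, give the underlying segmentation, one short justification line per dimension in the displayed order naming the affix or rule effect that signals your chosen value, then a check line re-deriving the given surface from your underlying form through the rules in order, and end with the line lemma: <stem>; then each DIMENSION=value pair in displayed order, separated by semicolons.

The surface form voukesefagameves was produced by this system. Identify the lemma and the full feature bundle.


underlying: vo-ukso-fa-gam-vs
CLASS=gu - signalled by the affix vo-
TOR=zo - signalled by the affix -gam
ASPECT=ib - signalled by the affix -fa
CASE=ib - signalled by the affix -vs
check: vouksofagamvs -> vouksofagamvs -> voukesofagameves -> voukesefagameves
lemma: ukso; CLASS=gu; TOR=zo; ASPECT=ib; CASE=ib


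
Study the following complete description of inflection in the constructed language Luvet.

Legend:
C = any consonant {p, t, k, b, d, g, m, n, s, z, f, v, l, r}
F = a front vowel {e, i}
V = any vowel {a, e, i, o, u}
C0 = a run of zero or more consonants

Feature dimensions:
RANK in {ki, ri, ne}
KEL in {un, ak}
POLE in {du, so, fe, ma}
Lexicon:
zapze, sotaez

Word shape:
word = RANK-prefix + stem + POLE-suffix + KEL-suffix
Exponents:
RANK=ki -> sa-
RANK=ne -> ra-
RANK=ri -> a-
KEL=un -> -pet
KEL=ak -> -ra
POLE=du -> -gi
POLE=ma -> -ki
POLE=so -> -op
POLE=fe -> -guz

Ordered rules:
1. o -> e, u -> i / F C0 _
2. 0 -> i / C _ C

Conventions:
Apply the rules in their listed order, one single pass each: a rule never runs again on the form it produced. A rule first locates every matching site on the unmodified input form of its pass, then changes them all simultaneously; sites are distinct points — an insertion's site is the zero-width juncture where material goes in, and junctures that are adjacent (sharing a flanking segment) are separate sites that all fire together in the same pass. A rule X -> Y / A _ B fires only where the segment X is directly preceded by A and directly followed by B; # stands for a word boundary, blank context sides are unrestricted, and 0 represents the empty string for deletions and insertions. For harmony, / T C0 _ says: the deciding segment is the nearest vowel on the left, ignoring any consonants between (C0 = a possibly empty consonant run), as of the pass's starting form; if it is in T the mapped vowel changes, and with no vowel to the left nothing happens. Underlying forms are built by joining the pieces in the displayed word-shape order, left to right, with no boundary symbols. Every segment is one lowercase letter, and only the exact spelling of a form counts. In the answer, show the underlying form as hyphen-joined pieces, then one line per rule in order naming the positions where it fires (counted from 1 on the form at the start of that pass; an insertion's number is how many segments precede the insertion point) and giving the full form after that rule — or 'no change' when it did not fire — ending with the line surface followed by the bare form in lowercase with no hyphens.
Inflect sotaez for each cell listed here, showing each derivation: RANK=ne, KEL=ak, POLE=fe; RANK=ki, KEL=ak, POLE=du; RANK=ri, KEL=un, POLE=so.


cell RANK=ne, KEL=ak, POLE=fe:
underlying: ra-sotaez-guz-ra
1. o -> e, u -> i / F C0 _: fires at position(s) 10: rasotaezgizra
2. 0 -> i / C _ C: inserts after position(s) 8, 11: rasotaezigizira
surface: rasotaezigizira

cell RANK=ki, KEL=ak, POLE=du:
underlying: sa-sotaez-gi-ra
1. o -> e, u -> i / F C0 _: no change
2. 0 -> i / C _ C: inserts after position(s) 8: sasotaezigira
surface: sasotaezigira

cell RANK=ri, KEL=un, POLE=so:
underlying: a-sotaez-op-pet
1. o -> e, u -> i / F C0 _: fires at position(s) 8: asotaezeppet
2. 0 -> i / C _ C: inserts after position(s) 9: asotaezepipet
surface: asotaezepipet


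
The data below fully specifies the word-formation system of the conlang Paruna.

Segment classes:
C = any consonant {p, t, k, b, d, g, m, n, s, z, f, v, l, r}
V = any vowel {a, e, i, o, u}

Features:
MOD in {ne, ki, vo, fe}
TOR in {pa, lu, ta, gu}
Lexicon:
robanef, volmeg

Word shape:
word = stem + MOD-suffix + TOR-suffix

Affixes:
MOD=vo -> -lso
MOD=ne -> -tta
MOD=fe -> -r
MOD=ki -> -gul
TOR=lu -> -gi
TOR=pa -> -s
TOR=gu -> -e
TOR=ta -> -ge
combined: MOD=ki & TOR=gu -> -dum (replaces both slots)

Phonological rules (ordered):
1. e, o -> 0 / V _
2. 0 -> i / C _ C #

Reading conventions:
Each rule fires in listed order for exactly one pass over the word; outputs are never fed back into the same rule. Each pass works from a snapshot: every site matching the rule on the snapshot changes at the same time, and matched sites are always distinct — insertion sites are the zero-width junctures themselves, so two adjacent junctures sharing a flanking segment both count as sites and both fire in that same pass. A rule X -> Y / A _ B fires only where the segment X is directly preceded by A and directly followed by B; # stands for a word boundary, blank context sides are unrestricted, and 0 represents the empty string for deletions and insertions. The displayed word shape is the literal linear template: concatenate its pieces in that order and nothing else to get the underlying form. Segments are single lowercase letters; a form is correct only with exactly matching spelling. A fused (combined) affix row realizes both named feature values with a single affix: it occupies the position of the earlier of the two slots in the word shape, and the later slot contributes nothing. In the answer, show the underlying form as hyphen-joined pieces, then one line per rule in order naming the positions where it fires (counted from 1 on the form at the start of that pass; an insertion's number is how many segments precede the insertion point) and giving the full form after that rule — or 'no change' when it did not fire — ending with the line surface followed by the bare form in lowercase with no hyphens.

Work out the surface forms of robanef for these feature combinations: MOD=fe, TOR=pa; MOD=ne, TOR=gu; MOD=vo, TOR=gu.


cell MOD=fe, TOR=pa:
underlying: robanef-r-s
1. e, o -> 0 / V _: no change
2. 0 -> i / C _ C #: inserts after position(s) 8: robanefris
surface: robanefris

cell MOD=ne, TOR=gu:
underlying: robanef-tta-e
1. e, o -> 0 / V _: fires at position(s) 11: robaneftta
2. 0 -> i / C _ C #: no change
surface: robaneftta

cell MOD=vo, TOR=gu:
underlying: robanef-lso-e
1. e, o -> 0 / V _: fires at position(s) 11: robaneflso
2. 0 -> i / C _ C #: no change
surface: robaneflso


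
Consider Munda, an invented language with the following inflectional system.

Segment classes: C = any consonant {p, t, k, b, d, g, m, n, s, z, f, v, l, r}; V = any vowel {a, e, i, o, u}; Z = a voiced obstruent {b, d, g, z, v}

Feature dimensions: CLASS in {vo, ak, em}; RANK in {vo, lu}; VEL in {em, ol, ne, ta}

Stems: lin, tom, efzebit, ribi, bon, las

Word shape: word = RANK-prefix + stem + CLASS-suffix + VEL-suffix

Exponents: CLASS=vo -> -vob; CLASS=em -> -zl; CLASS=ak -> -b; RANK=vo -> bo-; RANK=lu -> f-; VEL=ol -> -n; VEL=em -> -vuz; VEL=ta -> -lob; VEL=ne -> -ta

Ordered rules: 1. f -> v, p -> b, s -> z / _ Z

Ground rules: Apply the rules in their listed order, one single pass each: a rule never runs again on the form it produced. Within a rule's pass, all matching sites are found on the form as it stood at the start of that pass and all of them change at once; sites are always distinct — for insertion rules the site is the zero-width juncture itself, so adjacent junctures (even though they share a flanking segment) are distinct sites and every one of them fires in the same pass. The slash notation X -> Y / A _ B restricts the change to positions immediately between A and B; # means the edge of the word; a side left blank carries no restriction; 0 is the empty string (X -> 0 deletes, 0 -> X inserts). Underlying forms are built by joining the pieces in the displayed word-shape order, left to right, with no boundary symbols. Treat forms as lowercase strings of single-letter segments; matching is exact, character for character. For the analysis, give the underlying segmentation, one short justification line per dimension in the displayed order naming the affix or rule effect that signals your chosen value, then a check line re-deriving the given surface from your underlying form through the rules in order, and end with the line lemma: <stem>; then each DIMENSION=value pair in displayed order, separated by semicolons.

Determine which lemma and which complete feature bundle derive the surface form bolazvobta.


underlying: bo-las-vob-ta
CLASS=vo - signalled by the affix -vob
RANK=vo - signalled by the affix bo-
VEL=ne - signalled by the affix -ta
check: bolasvobta -> bolazvobta
lemma: las; CLASS=vo; RANK=vo; VEL=ne


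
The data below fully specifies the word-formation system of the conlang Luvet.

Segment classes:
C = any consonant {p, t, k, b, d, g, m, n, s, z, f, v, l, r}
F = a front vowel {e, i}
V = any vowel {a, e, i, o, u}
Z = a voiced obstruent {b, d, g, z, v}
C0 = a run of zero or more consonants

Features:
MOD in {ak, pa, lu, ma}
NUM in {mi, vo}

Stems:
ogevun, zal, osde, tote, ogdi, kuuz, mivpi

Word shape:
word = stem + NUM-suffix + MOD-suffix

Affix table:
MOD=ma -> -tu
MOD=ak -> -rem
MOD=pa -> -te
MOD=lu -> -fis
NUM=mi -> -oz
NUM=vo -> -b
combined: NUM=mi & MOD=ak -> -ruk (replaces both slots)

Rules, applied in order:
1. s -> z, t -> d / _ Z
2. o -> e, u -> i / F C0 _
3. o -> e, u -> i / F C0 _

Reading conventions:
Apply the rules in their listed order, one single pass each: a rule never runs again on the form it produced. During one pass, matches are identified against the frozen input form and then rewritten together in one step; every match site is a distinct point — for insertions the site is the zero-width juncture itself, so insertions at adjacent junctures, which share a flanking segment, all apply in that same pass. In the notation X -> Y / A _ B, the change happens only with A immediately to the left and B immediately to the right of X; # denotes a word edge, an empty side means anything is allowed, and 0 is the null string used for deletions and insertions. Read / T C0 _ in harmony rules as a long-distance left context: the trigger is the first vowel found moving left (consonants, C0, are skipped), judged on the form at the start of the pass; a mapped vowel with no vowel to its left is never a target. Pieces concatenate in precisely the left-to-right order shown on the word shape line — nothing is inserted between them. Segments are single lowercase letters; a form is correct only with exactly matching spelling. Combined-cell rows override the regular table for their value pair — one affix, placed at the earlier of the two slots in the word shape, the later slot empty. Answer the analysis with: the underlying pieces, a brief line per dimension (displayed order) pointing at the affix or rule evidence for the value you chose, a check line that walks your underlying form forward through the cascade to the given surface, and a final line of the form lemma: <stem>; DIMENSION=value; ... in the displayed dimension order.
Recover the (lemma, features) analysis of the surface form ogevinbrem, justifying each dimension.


underlying: ogevun-b-rem
MOD=ak - signalled by the affix -rem
NUM=vo - signalled by the affix -b
check: ogevunbrem -> ogevunbrem -> ogevinbrem -> ogevinbrem
lemma: ogevun; MOD=ak; NUM=vo


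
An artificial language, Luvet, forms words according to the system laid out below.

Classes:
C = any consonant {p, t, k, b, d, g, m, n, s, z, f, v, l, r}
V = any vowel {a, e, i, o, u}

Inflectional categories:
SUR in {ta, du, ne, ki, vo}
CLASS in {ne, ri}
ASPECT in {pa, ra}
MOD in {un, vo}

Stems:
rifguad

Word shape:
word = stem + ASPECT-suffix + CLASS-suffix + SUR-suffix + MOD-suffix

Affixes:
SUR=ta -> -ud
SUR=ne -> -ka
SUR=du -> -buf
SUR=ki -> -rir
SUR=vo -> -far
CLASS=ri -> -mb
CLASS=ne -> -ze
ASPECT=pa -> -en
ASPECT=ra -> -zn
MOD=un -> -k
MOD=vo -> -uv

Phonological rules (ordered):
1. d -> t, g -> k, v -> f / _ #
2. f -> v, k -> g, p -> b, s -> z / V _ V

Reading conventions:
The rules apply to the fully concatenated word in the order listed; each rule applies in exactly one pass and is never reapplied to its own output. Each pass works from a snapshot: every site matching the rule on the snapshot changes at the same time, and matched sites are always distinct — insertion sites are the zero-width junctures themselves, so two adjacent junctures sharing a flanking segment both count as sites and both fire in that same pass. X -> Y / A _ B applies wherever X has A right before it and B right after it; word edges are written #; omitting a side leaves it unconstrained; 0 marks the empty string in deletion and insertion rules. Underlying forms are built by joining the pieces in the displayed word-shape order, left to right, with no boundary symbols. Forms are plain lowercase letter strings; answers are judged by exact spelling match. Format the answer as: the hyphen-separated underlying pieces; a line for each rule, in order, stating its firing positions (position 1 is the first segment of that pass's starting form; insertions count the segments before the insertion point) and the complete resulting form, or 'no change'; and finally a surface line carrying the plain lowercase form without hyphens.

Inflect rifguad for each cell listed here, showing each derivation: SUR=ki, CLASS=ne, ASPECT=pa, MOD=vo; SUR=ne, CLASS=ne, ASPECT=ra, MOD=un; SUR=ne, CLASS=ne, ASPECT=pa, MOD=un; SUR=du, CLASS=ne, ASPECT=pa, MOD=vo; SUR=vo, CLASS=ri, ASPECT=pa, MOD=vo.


cell SUR=ki, CLASS=ne, ASPECT=pa, MOD=vo:
underlying: rifguad-en-ze-rir-uv
1. d -> t, g -> k, v -> f / _ #: fires at position(s) 16: rifguadenzeriruf
2. f -> v, k -> g, p -> b, s -> z / V _ V: no change
surface: rifguadenzeriruf

cell SUR=ne, CLASS=ne, ASPECT=ra, MOD=un:
underlying: rifguad-zn-ze-ka-k
1. d -> t, g -> k, v -> f / _ #: no change
2. f -> v, k -> g, p -> b, s -> z / V _ V: fires at position(s) 12: rifguadznzegak
surface: rifguadznzegak

cell SUR=ne, CLASS=ne, ASPECT=pa, MOD=un:
underlying: rifguad-en-ze-ka-k
1. d -> t, g -> k, v -> f / _ #: no change
2. f -> v, k -> g, p -> b, s -> z / V _ V: fires at position(s) 12: rifguadenzegak
surface: rifguadenzegak

cell SUR=du, CLASS=ne, ASPECT=pa, MOD=vo:
underlying: rifguad-en-ze-buf-uv
1. d -> t, g -> k, v -> f / _ #: fires at position(s) 16: rifguadenzebufuf
2. f -> v, k -> g, p -> b, s -> z / V _ V: fires at position(s) 14: rifguadenzebuvuf
surface: rifguadenzebuvuf

cell SUR=vo, CLASS=ri, ASPECT=pa, MOD=vo:
underlying: rifguad-en-mb-far-uv
1. d -> t, g -> k, v -> f / _ #: fires at position(s) 16: rifguadenmbfaruf
2. f -> v, k -> g, p -> b, s -> z / V _ V: no change
surface: rifguadenmbfaruf


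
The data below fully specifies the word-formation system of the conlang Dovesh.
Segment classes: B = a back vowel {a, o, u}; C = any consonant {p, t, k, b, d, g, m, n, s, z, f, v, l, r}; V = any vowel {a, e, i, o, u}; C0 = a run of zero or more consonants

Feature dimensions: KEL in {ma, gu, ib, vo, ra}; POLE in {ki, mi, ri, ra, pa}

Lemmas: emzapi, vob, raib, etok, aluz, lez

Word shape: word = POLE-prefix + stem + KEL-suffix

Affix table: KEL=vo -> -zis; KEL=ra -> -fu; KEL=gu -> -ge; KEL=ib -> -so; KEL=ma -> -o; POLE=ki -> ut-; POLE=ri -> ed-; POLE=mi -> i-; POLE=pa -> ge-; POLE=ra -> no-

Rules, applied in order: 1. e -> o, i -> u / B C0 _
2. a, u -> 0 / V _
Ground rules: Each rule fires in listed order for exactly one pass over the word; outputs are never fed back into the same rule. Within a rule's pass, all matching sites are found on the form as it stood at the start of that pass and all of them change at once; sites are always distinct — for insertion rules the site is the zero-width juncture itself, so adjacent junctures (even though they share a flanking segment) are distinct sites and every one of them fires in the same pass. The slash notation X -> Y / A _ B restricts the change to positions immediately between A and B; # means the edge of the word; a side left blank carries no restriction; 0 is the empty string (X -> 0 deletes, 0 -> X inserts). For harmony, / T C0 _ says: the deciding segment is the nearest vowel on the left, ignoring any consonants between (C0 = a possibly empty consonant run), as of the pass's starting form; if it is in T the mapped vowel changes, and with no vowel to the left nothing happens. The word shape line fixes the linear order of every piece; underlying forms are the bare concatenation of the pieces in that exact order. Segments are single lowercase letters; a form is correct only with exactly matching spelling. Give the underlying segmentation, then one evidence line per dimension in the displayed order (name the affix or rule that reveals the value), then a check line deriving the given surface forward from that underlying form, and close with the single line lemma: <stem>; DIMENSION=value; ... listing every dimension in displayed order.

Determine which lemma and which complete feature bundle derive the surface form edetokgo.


underlying: ed-etok-ge
KEL=gu - signalled by the affix -ge
POLE=ri - signalled by the affix ed-
check: edetokge -> edetokgo -> edetokgo
lemma: etok; KEL=gu; POLE=ri


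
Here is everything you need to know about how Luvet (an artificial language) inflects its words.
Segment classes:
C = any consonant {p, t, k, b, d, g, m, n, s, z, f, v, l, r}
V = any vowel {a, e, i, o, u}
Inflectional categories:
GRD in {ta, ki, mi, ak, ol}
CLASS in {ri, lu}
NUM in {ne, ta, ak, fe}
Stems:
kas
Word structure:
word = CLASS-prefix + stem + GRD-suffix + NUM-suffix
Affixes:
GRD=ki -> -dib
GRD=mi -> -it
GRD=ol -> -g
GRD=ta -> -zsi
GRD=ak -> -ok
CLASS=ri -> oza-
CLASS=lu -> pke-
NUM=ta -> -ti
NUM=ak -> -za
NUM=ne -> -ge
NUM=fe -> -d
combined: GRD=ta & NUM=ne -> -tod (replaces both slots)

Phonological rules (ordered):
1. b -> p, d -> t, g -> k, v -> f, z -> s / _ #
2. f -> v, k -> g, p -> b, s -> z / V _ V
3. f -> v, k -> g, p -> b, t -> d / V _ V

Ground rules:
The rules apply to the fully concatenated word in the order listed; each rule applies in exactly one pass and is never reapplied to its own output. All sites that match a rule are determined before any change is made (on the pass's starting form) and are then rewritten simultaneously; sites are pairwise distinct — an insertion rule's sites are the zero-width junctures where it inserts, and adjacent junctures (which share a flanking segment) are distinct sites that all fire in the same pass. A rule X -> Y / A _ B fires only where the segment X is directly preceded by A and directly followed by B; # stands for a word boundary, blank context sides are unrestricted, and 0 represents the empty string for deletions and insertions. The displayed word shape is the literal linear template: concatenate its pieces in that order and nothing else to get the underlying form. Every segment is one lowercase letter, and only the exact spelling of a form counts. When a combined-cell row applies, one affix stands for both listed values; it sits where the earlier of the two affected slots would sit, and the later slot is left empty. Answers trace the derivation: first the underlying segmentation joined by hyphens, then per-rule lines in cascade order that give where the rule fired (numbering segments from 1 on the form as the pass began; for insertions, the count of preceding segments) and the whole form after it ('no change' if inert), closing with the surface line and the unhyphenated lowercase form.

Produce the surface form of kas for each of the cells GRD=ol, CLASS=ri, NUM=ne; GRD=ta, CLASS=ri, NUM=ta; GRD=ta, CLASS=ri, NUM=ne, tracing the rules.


cell GRD=ol, CLASS=ri, NUM=ne:
underlying: oza-kas-g-ge
1. b -> p, d -> t, g -> k, v -> f, z -> s / _ #: no change
2. f -> v, k -> g, p -> b, s -> z / V _ V: fires at position(s) 4: ozagasgge
3. f -> v, k -> g, p -> b, t -> d / V _ V: no change
surface: ozagasgge

cell GRD=ta, CLASS=ri, NUM=ta:
underlying: oza-kas-zsi-ti
1. b -> p, d -> t, g -> k, v -> f, z -> s / _ #: no change
2. f -> v, k -> g, p -> b, s -> z / V _ V: fires at position(s) 4: ozagaszsiti
3. f -> v, k -> g, p -> b, t -> d / V _ V: fires at position(s) 10: ozagaszsidi
surface: ozagaszsidi

cell GRD=ta, CLASS=ri, NUM=ne:
underlying: oza-kas-tod
1. b -> p, d -> t, g -> k, v -> f, z -> s / _ #: fires at position(s) 9: ozakastot
2. f -> v, k -> g, p -> b, s -> z / V _ V: fires at position(s) 4: ozagastot
3. f -> v, k -> g, p -> b, t -> d / V _ V: no change
surface: ozagastot


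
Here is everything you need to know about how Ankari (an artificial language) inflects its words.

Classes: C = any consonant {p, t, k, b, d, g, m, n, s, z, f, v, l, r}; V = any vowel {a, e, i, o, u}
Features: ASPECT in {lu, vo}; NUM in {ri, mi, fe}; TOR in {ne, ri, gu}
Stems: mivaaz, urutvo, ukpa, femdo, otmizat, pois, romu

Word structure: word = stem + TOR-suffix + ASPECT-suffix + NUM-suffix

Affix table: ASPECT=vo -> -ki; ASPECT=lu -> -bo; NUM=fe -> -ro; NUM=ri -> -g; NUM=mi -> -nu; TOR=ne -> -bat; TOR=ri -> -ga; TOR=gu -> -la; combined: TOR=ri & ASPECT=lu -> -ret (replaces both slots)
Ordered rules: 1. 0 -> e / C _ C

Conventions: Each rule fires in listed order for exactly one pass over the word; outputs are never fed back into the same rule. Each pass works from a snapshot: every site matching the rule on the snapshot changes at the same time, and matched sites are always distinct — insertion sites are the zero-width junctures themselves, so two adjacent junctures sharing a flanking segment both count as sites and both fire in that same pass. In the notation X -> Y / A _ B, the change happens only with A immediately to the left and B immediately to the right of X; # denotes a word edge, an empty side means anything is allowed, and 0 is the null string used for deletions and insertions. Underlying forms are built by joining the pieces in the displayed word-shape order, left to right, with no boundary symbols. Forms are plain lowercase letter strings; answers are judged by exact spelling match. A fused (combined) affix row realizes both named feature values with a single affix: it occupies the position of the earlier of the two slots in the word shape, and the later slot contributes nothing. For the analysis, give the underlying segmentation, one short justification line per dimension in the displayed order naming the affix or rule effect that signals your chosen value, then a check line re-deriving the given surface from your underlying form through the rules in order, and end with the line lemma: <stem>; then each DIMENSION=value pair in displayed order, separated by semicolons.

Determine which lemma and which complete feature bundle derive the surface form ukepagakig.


underlying: ukpa-ga-ki-g
ASPECT=vo - signalled by the affix -ki
NUM=ri - signalled by the affix -g
TOR=ri - signalled by the affix -ga
check: ukpagakig -> ukepagakig
lemma: ukpa; ASPECT=vo; NUM=ri; TOR=ri


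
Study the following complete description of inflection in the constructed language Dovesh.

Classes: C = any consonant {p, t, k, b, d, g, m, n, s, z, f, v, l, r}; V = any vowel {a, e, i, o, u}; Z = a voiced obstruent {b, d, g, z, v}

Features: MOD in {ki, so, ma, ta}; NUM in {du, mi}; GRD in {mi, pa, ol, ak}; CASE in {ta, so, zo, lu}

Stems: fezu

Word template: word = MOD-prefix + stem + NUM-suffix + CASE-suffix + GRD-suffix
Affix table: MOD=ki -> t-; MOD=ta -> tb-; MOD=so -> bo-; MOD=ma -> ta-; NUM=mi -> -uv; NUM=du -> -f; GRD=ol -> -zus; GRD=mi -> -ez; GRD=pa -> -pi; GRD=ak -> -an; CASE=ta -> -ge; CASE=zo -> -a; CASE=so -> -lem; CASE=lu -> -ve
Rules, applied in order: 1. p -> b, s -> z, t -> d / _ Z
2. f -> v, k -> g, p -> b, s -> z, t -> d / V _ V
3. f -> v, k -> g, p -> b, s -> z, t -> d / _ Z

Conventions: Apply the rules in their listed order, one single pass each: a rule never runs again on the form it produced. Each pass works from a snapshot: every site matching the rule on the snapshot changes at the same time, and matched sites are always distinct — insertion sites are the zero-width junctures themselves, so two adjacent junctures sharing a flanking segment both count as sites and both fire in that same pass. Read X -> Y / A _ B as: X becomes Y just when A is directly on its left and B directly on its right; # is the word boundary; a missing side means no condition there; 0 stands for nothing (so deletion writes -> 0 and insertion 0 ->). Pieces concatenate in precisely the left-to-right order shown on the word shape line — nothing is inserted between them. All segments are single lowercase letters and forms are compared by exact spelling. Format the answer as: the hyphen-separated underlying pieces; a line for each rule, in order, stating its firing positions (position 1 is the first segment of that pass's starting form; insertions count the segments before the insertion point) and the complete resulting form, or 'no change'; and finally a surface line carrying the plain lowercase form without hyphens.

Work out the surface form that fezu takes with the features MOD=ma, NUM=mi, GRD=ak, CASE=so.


underlying: ta-fezu-uv-lem-an
1. p -> b, s -> z, t -> d / _ Z: no change
2. f -> v, k -> g, p -> b, s -> z, t -> d / V _ V: fires at position(s) 3: tavezuuvleman
3. f -> v, k -> g, p -> b, s -> z, t -> d / _ Z: no change
surface: tavezuuvleman


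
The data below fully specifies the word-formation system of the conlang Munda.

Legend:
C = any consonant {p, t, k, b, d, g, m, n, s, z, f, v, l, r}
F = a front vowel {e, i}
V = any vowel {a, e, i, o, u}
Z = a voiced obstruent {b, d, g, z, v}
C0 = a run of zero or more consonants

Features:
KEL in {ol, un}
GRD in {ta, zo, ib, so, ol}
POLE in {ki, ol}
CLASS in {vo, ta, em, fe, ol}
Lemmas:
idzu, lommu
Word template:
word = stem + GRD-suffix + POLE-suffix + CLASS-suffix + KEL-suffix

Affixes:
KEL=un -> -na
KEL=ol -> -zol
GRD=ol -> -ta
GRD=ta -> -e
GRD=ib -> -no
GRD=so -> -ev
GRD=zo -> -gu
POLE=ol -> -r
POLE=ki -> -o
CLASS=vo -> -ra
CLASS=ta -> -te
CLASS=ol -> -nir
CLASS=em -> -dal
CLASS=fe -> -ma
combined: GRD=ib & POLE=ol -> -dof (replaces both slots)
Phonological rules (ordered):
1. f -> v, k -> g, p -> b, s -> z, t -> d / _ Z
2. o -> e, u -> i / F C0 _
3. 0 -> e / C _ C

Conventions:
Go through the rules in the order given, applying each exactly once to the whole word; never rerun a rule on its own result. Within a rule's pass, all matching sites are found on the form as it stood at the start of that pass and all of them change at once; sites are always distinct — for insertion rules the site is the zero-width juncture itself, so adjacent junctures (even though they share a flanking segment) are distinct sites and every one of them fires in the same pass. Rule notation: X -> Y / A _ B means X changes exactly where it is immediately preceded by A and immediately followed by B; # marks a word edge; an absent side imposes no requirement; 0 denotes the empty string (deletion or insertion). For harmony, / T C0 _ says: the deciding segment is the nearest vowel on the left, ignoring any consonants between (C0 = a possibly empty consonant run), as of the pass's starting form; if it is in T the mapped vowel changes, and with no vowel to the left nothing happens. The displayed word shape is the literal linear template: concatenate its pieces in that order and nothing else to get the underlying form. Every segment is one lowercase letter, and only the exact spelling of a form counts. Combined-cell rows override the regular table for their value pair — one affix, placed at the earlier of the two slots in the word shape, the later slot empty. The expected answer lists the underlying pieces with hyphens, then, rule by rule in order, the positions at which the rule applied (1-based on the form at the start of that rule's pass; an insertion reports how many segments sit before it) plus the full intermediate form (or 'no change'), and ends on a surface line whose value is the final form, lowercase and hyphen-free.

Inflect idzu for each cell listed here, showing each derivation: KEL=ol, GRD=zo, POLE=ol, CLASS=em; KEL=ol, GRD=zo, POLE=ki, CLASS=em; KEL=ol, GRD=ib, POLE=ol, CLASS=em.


cell KEL=ol, GRD=zo, POLE=ol, CLASS=em:
underlying: idzu-gu-r-dal-zol
1. f -> v, k -> g, p -> b, s -> z, t -> d / _ Z: no change
2. o -> e, u -> i / F C0 _: fires at position(s) 4: idzigurdalzol
3. 0 -> e / C _ C: inserts after position(s) 2, 7, 10: ideziguredalezol
surface: ideziguredalezol

cell KEL=ol, GRD=zo, POLE=ki, CLASS=em:
underlying: idzu-gu-o-dal-zol
1. f -> v, k -> g, p -> b, s -> z, t -> d / _ Z: no change
2. o -> e, u -> i / F C0 _: fires at position(s) 4: idziguodalzol
3. 0 -> e / C _ C: inserts after position(s) 2, 10: ideziguodalezol
surface: ideziguodalezol

cell KEL=ol, GRD=ib, POLE=ol, CLASS=em:
underlying: idzu-dof-dal-zol
1. f -> v, k -> g, p -> b, s -> z, t -> d / _ Z: fires at position(s) 7: idzudovdalzol
2. o -> e, u -> i / F C0 _: fires at position(s) 4: idzidovdalzol
3. 0 -> e / C _ C: inserts after position(s) 2, 7, 10: idezidovedalezol
surface: idezidovedalezol
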